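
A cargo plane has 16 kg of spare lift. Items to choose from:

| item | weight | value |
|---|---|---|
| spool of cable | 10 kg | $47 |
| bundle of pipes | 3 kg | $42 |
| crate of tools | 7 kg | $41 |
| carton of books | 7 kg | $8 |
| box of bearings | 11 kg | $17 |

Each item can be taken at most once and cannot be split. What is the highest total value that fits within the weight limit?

$89

Check high-value combinations within 16 kg:
- spool of cable+bundle of pipes: weight 10+3=13, value 47+42=89
- bundle of pipes+crate of tools: weight 3+7=10, value 42+41=83
- bundle of pipes+box of bearings: weight 3+11=14, value 42+17=59
- bundle of pipes+carton of books: weight 3+7=10, value 42+8=50
- crate of tools+carton of books: weight 7+7=14, value 41+8=49
Best: $89.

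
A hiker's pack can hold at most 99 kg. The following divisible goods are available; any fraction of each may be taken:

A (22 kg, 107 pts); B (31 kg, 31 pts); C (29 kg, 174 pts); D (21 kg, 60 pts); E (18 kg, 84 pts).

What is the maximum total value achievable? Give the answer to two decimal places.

434.00

Take in order of value per unit:
- C (174/29 per unit): all 29 → value 174, running total 174.00
- A (107/22 per unit): all 22 → value 107, running total 281.00
- E (84/18 per unit): all 18 → value 84, running total 365.00
- D (60/21 per unit): all 21 → value 60, running total 425.00
- B (31/31 per unit): 9 of 31 → value 9×31/31 = 9.0000, running total 434.00
Total 434.00.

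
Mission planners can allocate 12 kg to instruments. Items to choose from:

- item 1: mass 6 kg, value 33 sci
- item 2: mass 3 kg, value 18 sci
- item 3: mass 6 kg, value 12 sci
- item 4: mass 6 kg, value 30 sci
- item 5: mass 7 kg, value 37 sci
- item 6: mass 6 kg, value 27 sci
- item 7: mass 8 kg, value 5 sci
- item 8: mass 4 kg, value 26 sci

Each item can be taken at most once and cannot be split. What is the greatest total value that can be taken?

Check high-value combinations within 12 kg:
- item 5+item 8: mass 7+4=11, value 37+26=63
- item 1+item 4: mass 6+6=12, value 33+30=63
- item 1+item 6: mass 6+6=12, value 33+27=60
- item 1+item 8: mass 6+4=10, value 33+26=59
- item 4+item 6: mass 6+6=12, value 30+27=57
Best: 63 sci.

63 sci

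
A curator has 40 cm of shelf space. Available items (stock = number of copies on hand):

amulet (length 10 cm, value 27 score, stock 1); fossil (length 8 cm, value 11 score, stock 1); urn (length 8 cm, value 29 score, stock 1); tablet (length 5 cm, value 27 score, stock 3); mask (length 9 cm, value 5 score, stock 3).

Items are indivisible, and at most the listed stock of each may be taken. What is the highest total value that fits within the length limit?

137 score

Best selections within length 40 and stock limits:
- 1×amulet + 1×urn + 3×tablet: length 33, value 137
- 1×fossil + 1×urn + 3×tablet + 1×mask: length 40, value 126
Best: 137 score.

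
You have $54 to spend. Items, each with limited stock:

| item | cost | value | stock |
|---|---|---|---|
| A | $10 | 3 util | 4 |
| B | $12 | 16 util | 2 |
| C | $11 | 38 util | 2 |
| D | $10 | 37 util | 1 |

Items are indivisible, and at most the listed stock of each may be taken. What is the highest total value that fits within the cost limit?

Best selections within cost 54 and stock limits:
- 1×A + 1×B + 2×C + 1×D: cost 54, value 132
- 1×B + 2×C + 1×D: cost 44, value 129
Best: 132 util.

132 util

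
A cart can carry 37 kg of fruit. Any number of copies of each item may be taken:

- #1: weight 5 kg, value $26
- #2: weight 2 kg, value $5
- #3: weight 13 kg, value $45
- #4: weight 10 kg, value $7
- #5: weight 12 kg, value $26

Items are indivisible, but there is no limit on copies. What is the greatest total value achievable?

Best value-per-unit is #1 at 26/5; filling with it alone gives 7×26 = 182.
Optimal mix: 7×#1 + 1×#2 → weight 37, value 187.

$187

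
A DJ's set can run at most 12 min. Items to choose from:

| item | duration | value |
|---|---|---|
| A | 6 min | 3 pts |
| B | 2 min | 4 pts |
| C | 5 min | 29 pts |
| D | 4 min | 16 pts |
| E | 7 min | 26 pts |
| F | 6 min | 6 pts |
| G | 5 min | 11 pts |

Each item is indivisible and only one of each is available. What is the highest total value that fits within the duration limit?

Check high-value combinations within 12 min:
- C+E: duration 5+7=12, value 29+26=55
- B+C+D: duration 2+5+4=11, value 4+29+16=49
- C+D: duration 5+4=9, value 29+16=45
- B+C+G: duration 2+5+5=12, value 4+29+11=44
- D+E: duration 4+7=11, value 16+26=42
Best: 55 pts.

55 pts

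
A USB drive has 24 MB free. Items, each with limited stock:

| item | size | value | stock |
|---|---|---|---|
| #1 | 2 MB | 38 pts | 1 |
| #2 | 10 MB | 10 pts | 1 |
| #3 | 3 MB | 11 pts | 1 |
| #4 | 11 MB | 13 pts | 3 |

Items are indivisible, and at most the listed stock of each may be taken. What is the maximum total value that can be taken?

64 pts

Best selections within size 24 and stock limits:
- 1×#1 + 2×#4: size 24, value 64
- 1×#1 + 1×#3 + 1×#4: size 16, value 62
- 1×#1 + 1×#2 + 1×#4: size 23, value 61
Best: 64 pts.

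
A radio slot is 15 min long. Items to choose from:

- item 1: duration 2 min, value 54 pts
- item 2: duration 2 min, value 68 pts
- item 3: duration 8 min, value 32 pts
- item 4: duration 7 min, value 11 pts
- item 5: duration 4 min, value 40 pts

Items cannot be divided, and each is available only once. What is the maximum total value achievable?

173 pts

Check high-value combinations within 15 min:
- item 1+item 2+item 4+item 5: duration 2+2+7+4=15, value 54+68+11+40=173
- item 1+item 2+item 5: duration 2+2+4=8, value 54+68+40=162
- item 1+item 2+item 3: duration 2+2+8=12, value 54+68+32=154
- item 2+item 3+item 5: duration 2+8+4=14, value 68+32+40=140
- item 1+item 2+item 4: duration 2+2+7=11, value 54+68+11=133
Best: 173 pts.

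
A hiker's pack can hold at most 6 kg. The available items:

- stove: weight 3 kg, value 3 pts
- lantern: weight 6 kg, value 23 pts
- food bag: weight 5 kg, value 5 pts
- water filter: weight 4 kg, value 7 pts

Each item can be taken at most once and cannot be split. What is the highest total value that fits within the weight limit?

23 pts

Check high-value combinations within 6 kg:
- lantern: weight 6, value 23
- water filter: weight 4, value 7
- food bag: weight 5, value 5
- stove: weight 3, value 3
Best: 23 pts.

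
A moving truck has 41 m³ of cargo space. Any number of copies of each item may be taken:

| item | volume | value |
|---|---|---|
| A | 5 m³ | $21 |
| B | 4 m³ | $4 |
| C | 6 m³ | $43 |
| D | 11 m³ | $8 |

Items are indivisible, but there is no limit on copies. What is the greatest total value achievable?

$279

Best value-per-unit is C at 43/6; filling with it alone gives 6×43 = 258.
Optimal mix: 1×A + 6×C → volume 41, value 279.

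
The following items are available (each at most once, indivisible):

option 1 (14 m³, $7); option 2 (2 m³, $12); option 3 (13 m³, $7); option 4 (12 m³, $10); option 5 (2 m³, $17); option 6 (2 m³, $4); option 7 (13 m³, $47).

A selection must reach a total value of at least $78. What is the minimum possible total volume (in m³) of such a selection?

Subsets with value ≥ 78, sorted by total volume:
- option 2+option 5+option 6+option 7: volume 19, value 80
- option 2+option 4+option 5+option 7: volume 29, value 86
Minimum volume: 19 m³.

19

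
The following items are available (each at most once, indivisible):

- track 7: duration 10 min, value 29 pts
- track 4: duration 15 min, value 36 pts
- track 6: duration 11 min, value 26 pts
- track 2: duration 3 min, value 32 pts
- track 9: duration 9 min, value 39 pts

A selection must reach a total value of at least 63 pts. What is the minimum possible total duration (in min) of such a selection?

Subsets with value ≥ 63, sorted by total duration:
- track 2+track 9: duration 12, value 71
- track 4+track 2: duration 18, value 68
- track 7+track 9: duration 19, value 68
- track 6+track 9: duration 20, value 65
Minimum duration: 12 min.

12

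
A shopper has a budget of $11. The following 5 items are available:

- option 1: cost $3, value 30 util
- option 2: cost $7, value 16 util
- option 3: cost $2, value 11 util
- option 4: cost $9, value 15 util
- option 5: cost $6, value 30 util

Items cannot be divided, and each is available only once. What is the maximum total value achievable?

71 util

This is a 0/1 knapsack; check combinations near the capacity.
- option 1+option 3+option 5: cost 3+2+6=11, value 30+11+30=71
- option 1+option 5: cost 3+6=9, value 30+30=60
- option 1+option 2: cost 3+7=10, value 30+16=46
- option 1+option 3: cost 3+2=5, value 30+11=41
- option 3+option 5: cost 2+6=8, value 11+30=41
Best: 71 util.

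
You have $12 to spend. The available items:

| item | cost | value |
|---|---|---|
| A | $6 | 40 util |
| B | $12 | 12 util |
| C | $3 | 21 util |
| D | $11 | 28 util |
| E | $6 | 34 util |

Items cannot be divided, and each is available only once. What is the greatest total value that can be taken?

This is a 0/1 knapsack; check combinations near the capacity.
- A+E: cost 6+6=12, value 40+34=74
- A+C: cost 6+3=9, value 40+21=61
- C+E: cost 3+6=9, value 21+34=55
- A: cost 6, value 40
Best: 74 util.

74 util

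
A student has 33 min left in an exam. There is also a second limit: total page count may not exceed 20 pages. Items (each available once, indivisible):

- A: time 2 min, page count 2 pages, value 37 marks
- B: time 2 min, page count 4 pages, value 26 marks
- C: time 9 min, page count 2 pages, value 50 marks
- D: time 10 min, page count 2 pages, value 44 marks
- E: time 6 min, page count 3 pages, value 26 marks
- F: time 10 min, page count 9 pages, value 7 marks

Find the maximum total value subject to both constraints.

183 marks

Feasible sets respecting both limits:
- A+B+C+D+E: time 29, page count 13, value 183
- A+B+C+D+F: time 33, page count 19, value 164
- A+B+C+D: time 23, page count 10, value 157
Best: 183 marks.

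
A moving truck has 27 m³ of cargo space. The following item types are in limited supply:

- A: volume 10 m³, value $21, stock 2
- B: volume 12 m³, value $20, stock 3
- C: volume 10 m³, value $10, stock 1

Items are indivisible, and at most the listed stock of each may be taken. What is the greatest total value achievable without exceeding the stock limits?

$42

Top feasible selections:
- 2×A: volume 20, value 42
- 1×A + 1×B: volume 22, value 41
- 2×B: volume 24, value 40
- 1×A + 1×C: volume 20, value 31
Best: $42.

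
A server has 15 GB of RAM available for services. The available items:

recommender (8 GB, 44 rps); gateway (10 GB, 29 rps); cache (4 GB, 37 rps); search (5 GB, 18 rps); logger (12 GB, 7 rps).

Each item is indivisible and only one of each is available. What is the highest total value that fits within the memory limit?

81 rps

Check high-value combinations within 15 GB:
- recommender+cache: memory 8+4=12, value 44+37=81
- gateway+cache: memory 10+4=14, value 29+37=66
- recommender+search: memory 8+5=13, value 44+18=62
Best: 81 rps.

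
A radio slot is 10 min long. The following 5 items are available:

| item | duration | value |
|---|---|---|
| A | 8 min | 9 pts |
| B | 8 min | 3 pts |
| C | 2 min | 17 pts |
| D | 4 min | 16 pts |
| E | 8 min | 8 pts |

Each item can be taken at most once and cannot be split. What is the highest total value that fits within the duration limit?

Check high-value combinations within 10 min:
- C+D: duration 2+4=6, value 17+16=33
- A+C: duration 8+2=10, value 9+17=26
- C+E: duration 2+8=10, value 17+8=25
- B+C: duration 8+2=10, value 3+17=20
Best: 33 pts.

33 pts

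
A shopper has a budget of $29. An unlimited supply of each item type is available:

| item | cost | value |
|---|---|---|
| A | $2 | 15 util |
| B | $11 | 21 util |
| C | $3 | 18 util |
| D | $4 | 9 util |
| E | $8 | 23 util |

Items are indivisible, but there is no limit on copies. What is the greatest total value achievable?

Best value-per-unit is A at 15/2; filling with it alone gives 14×15 = 210.
Optimal mix: 13×A + 1×C → cost 29, value 213.

213 util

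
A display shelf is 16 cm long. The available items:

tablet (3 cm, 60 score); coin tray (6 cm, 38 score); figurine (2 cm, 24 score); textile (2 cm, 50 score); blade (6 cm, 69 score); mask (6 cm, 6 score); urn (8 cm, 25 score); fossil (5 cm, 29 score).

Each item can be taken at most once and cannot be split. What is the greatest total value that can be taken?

This is a 0/1 knapsack; check combinations near the capacity.
- tablet+textile+blade+fossil: length 3+2+6+5=16, value 60+50+69+29=208
- tablet+figurine+textile+blade: length 3+2+2+6=13, value 60+24+50+69=203
- tablet+figurine+blade+fossil: length 3+2+6+5=16, value 60+24+69+29=182
- coin tray+figurine+textile+blade: length 6+2+2+6=16, value 38+24+50+69=181
Best: 208 score.

208 score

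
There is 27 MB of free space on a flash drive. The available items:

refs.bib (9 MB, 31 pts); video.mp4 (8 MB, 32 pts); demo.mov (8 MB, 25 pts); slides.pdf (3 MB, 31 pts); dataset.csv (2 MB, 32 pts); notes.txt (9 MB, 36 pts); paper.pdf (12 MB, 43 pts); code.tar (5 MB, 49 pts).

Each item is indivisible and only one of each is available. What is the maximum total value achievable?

180 pts

Check high-value combinations within 27 MB:
- video.mp4+slides.pdf+dataset.csv+notes.txt+code.tar: size 8+3+2+9+5=27, value 32+31+32+36+49=180
- refs.bib+video.mp4+slides.pdf+dataset.csv+code.tar: size 9+8+3+2+5=27, value 31+32+31+32+49=175
- demo.mov+slides.pdf+dataset.csv+notes.txt+code.tar: size 8+3+2+9+5=27, value 25+31+32+36+49=173
- video.mp4+demo.mov+slides.pdf+dataset.csv+code.tar: size 8+8+3+2+5=26, value 32+25+31+32+49=169
Best: 180 pts.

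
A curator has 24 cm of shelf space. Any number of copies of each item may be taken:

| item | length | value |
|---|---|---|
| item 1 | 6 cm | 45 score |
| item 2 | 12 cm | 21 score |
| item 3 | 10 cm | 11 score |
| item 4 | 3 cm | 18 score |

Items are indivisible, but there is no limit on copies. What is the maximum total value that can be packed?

Best value-per-unit is item 1 at 45/6, and filling with it alone uses length 4×6=24. No mix of the others beats 4×45 = 180.

180 score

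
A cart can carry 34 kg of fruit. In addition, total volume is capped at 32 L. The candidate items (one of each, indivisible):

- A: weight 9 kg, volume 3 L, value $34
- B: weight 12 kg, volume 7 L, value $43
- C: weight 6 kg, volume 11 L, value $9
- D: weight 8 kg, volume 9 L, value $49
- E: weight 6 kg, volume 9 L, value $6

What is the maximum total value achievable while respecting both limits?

Feasible sets respecting both limits:
- A+B+D: weight 29, volume 19, value 126
- B+C+D: weight 26, volume 27, value 101
- B+D+E: weight 26, volume 25, value 98
- A+C+D+E: weight 29, volume 32, value 98
Best: $126.

$126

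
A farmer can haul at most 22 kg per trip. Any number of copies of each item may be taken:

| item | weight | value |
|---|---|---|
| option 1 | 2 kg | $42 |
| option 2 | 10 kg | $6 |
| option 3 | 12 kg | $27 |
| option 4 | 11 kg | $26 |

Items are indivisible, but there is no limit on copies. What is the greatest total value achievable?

$462

Best value-per-unit is option 1 at 42/2, and filling with it alone uses weight 11×2=22. No mix of the others beats 11×42 = 462.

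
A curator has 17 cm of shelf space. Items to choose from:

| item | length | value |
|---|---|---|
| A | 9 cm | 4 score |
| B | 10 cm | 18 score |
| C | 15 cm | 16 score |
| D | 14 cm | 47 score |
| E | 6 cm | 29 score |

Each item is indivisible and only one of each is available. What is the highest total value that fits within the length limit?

47 score

This is a 0/1 knapsack; check combinations near the capacity.
- D: length 14, value 47
- B+E: length 10+6=16, value 18+29=47
- A+E: length 9+6=15, value 4+29=33
- E: length 6, value 29
- B: length 10, value 18
Best: 47 score.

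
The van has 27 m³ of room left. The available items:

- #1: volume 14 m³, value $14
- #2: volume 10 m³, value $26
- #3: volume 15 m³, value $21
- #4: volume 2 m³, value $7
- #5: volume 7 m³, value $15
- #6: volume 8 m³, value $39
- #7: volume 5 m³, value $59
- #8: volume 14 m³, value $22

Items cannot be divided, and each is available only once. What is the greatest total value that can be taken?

This is a 0/1 knapsack; check combinations near the capacity.
- #2+#4+#6+#7: volume 10+2+8+5=25, value 26+7+39+59=131
- #2+#6+#7: volume 10+8+5=23, value 26+39+59=124
- #4+#5+#6+#7: volume 2+7+8+5=22, value 7+15+39+59=120
- #6+#7+#8: volume 8+5+14=27, value 39+59+22=120
- #5+#6+#7: volume 7+8+5=20, value 15+39+59=113
Best: $131.

$131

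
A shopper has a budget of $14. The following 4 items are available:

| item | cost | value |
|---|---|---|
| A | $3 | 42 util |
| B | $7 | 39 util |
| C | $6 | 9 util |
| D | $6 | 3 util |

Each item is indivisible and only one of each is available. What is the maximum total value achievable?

81 util

Check high-value combinations within $14:
- A+B: cost 3+7=10, value 42+39=81
- A+C: cost 3+6=9, value 42+9=51
- B+C: cost 7+6=13, value 39+9=48
- A+D: cost 3+6=9, value 42+3=45
Best: 81 util.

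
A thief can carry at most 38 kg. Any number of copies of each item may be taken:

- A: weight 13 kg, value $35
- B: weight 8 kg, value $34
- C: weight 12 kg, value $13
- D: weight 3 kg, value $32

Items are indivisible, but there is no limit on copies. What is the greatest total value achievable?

$384

Best value-per-unit is D at 32/3, and filling with it alone uses weight 12×3=36. No mix of the others beats 12×32 = 384.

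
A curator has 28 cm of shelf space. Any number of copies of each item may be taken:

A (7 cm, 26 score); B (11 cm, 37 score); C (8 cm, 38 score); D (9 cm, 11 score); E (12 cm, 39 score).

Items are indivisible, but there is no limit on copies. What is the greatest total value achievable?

115 score

Best value-per-unit is C at 38/8; filling with it alone gives 3×38 = 114.
Optimal mix: 2×C + 1×E → length 28, value 115.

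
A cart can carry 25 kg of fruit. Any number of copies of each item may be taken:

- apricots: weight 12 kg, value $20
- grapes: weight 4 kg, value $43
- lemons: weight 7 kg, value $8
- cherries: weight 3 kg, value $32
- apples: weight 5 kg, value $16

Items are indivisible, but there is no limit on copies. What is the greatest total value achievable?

$268

Best value-per-unit is grapes at 43/4; filling with it alone gives 6×43 = 258.
Optimal mix: 4×grapes + 3×cherries → weight 25, value 268.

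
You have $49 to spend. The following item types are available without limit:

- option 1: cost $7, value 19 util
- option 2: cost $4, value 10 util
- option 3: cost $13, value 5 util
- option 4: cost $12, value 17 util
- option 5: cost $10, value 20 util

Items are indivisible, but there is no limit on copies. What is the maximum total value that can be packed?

133 util

Best value-per-unit is option 1 at 19/7, and filling with it alone uses cost 7×7=49. No mix of the others beats 7×19 = 133.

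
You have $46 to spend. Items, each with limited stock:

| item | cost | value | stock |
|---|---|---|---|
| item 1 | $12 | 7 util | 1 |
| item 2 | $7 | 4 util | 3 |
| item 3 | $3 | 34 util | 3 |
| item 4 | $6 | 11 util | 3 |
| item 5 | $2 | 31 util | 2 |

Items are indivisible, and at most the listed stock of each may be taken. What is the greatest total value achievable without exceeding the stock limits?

Best selections within cost 46 and stock limits:
- 2×item 2 + 3×item 3 + 3×item 4 + 2×item 5: cost 45, value 205
- 1×item 1 + 3×item 3 + 3×item 4 + 2×item 5: cost 43, value 204
Best: 205 util.

205 util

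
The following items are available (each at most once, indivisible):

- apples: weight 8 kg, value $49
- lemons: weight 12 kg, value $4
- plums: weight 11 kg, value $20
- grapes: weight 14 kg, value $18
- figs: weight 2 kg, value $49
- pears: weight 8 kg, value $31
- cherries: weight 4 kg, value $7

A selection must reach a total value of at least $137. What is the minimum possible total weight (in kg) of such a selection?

Subsets with value ≥ 137, sorted by total weight:
- apples+plums+figs+pears: weight 29, value 149
- apples+grapes+figs+pears: weight 32, value 147
- apples+plums+figs+pears+cherries: weight 33, value 156
Minimum weight: 29 kg.

29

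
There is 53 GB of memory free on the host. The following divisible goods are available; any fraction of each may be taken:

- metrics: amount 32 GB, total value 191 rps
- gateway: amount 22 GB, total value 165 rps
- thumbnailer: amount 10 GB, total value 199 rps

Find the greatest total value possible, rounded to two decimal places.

Take in order of value per unit:
- thumbnailer (199/10 per unit): all 10 → value 199, running total 199.00
- gateway (165/22 per unit): all 22 → value 165, running total 364.00
- metrics (191/32 per unit): 21 of 32 → value 21×191/32 = 125.3438, running total 489.34
Total 489.34.

489.34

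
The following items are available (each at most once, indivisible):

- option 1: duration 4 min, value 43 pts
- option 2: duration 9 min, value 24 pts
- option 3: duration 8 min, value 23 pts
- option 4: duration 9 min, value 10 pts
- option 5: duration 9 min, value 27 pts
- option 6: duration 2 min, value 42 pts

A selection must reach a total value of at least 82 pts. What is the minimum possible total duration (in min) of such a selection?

Subsets with value ≥ 82, sorted by total duration:
- option 1+option 6: duration 6, value 85
- option 1+option 3+option 6: duration 14, value 108
Minimum duration: 6 min.

6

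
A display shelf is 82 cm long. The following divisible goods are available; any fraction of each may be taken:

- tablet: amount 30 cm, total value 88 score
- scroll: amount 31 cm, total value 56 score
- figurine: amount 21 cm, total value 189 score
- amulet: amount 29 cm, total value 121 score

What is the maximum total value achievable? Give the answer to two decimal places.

401.61

Take in order of value per unit:
- figurine (189/21 per unit): all 21 → value 189, running total 189.00
- amulet (121/29 per unit): all 29 → value 121, running total 310.00
- tablet (88/30 per unit): all 30 → value 88, running total 398.00
- scroll (56/31 per unit): 2 of 31 → value 2×56/31 = 3.6129, running total 401.61
Total 401.61.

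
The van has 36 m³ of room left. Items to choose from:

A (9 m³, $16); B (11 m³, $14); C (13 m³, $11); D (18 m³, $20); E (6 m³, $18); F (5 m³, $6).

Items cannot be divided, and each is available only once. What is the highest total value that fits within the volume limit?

$54

This is a 0/1 knapsack; check combinations near the capacity.
- A+B+E+F: volume 9+11+6+5=31, value 16+14+18+6=54
- A+D+E: volume 9+18+6=33, value 16+20+18=54
- B+D+E: volume 11+18+6=35, value 14+20+18=52
- A+C+E+F: volume 9+13+6+5=33, value 16+11+18+6=51
- B+C+E+F: volume 11+13+6+5=35, value 14+11+18+6=49
Best: $54.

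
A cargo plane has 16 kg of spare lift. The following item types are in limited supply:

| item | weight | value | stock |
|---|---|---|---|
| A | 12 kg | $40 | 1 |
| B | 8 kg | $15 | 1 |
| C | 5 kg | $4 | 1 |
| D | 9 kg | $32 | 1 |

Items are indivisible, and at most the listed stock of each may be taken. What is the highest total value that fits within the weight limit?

$40

Top feasible selections:
- 1×A: weight 12, value 40
- 1×C + 1×D: weight 14, value 36
Best: $40.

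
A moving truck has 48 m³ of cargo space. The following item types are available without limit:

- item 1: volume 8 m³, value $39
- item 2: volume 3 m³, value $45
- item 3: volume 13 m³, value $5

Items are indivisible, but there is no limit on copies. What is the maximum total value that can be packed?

Best value-per-unit is item 2 at 45/3, and filling with it alone uses volume 16×3=48. No mix of the others beats 16×45 = 720.

$720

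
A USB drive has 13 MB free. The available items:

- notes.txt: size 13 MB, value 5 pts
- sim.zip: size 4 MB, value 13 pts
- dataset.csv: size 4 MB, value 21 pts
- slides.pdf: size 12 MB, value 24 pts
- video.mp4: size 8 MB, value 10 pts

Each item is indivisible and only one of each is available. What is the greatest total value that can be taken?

Check high-value combinations within 13 MB:
- sim.zip+dataset.csv: size 4+4=8, value 13+21=34
- dataset.csv+video.mp4: size 4+8=12, value 21+10=31
- slides.pdf: size 12, value 24
- sim.zip+video.mp4: size 4+8=12, value 13+10=23
- dataset.csv: size 4, value 21
Best: 34 pts.

34 pts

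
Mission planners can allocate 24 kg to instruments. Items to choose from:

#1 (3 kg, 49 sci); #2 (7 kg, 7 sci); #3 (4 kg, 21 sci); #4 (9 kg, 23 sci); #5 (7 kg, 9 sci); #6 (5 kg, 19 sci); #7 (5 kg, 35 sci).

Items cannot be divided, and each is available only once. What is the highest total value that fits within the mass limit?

This is a 0/1 knapsack; check combinations near the capacity.
- #1+#3+#5+#6+#7: mass 3+4+7+5+5=24, value 49+21+9+19+35=133
- #1+#2+#3+#6+#7: mass 3+7+4+5+5=24, value 49+7+21+19+35=131
- #1+#3+#4+#7: mass 3+4+9+5=21, value 49+21+23+35=128
Best: 133 sci.

133 sci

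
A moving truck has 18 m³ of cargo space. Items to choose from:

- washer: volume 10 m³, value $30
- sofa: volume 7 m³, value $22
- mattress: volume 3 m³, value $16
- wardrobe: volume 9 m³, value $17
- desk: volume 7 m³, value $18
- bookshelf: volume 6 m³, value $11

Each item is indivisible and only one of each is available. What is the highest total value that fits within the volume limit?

This is a 0/1 knapsack; check combinations near the capacity.
- sofa+mattress+desk: volume 7+3+7=17, value 22+16+18=56
- washer+sofa: volume 10+7=17, value 30+22=52
- sofa+mattress+bookshelf: volume 7+3+6=16, value 22+16+11=49
- washer+desk: volume 10+7=17, value 30+18=48
Best: $56.

$56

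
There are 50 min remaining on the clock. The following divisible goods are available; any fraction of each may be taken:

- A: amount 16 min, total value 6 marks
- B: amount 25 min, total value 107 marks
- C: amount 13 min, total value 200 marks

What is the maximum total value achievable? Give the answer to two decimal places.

Take in order of value per unit:
- C (200/13 per unit): all 13 → value 200, running total 200.00
- B (107/25 per unit): all 25 → value 107, running total 307.00
- A (6/16 per unit): 12 of 16 → value 12×6/16 = 4.5000, running total 311.50
Total 311.50.

311.50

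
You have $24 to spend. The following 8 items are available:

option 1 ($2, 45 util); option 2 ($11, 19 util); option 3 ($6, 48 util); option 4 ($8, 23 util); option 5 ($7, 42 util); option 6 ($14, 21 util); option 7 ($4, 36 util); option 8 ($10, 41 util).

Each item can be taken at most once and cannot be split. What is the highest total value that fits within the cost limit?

Check high-value combinations within $24:
- option 1+option 3+option 5+option 7: cost 2+6+7+4=19, value 45+48+42+36=171
- option 1+option 3+option 7+option 8: cost 2+6+4+10=22, value 45+48+36+41=170
- option 1+option 5+option 7+option 8: cost 2+7+4+10=23, value 45+42+36+41=164
- option 1+option 3+option 4+option 5: cost 2+6+8+7=23, value 45+48+23+42=158
Best: 171 util.

171 util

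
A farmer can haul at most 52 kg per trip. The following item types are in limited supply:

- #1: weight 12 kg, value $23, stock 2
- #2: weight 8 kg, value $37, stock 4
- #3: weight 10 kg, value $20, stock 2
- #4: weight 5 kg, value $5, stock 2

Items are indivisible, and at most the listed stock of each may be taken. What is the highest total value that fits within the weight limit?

$188

Best selections within weight 52 and stock limits:
- 4×#2 + 2×#3: weight 52, value 188
- 4×#2 + 1×#3 + 2×#4: weight 52, value 178
Best: $188.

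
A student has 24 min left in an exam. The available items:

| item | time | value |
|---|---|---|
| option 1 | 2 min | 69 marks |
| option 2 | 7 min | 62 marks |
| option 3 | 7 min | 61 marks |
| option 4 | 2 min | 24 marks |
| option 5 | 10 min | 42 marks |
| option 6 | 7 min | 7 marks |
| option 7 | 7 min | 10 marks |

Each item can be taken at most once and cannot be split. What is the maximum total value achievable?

Check high-value combinations within 24 min:
- option 1+option 2+option 3+option 4: time 2+7+7+2=18, value 69+62+61+24=216
- option 1+option 2+option 3+option 7: time 2+7+7+7=23, value 69+62+61+10=202
- option 1+option 2+option 3+option 6: time 2+7+7+7=23, value 69+62+61+7=199
- option 1+option 2+option 4+option 5: time 2+7+2+10=21, value 69+62+24+42=197
Best: 216 marks.

216 marks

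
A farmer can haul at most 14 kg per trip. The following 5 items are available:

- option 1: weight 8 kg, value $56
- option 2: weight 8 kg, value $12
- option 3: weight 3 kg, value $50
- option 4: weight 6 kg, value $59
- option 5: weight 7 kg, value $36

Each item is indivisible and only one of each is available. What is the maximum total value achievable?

$115

Check high-value combinations within 14 kg:
- option 1+option 4: weight 8+6=14, value 56+59=115
- option 3+option 4: weight 3+6=9, value 50+59=109
- option 1+option 3: weight 8+3=11, value 56+50=106
- option 4+option 5: weight 6+7=13, value 59+36=95
Best: $115.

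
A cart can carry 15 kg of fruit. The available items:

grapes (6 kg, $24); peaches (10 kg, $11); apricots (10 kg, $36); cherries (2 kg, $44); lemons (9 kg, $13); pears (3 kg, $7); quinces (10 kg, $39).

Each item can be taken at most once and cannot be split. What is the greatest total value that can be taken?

Check high-value combinations within 15 kg:
- cherries+pears+quinces: weight 2+3+10=15, value 44+7+39=90
- apricots+cherries+pears: weight 10+2+3=15, value 36+44+7=87
- cherries+quinces: weight 2+10=12, value 44+39=83
Best: $90.

$90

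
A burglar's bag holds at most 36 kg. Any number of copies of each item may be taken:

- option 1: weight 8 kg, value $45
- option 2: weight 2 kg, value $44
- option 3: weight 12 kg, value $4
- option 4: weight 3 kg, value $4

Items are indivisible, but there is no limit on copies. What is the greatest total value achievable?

$792

Best value-per-unit is option 2 at 44/2, and filling with it alone uses weight 18×2=36. No mix of the others beats 18×44 = 792.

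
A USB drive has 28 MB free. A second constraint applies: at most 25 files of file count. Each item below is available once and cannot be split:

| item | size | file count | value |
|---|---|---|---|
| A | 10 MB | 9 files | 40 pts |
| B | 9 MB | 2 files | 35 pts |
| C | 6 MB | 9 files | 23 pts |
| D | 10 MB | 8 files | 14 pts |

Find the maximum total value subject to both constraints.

Feasible sets respecting both limits:
- A+B+C: size 25, file count 20, value 98
- A+B: size 19, file count 11, value 75
- B+C+D: size 25, file count 19, value 72
- A+C: size 16, file count 18, value 63
Best: 98 pts.

98 pts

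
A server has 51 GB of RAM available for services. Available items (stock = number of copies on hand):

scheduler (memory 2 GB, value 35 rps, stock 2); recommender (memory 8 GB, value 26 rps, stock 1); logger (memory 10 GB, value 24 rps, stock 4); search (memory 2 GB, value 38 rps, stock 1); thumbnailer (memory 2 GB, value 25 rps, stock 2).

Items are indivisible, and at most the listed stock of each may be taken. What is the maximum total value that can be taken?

Top feasible selections:
- 2×scheduler + 1×recommender + 3×logger + 1×search + 2×thumbnailer: memory 48, value 256
- 2×scheduler + 4×logger + 1×search + 2×thumbnailer: memory 50, value 254
- 2×scheduler + 1×recommender + 2×logger + 1×search + 2×thumbnailer: memory 38, value 232
Best: 256 rps.

256 rps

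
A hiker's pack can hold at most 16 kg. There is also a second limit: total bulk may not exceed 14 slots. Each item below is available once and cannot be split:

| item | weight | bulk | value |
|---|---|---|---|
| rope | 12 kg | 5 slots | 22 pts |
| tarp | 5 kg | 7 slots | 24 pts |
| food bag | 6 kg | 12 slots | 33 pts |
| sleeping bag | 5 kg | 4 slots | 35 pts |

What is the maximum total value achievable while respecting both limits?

Feasible sets respecting both limits:
- tarp+sleeping bag: weight 10, bulk 11, value 59
- sleeping bag: weight 5, bulk 4, value 35
- food bag: weight 6, bulk 12, value 33
- tarp: weight 5, bulk 7, value 24
Best: 59 pts.

59 pts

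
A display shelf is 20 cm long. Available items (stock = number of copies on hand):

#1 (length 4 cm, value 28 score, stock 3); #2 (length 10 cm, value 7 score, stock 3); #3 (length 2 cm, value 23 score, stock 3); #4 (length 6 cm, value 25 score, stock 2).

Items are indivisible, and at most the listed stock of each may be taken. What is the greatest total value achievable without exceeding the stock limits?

Best selections within length 20 and stock limits:
- 3×#1 + 3×#3: length 18, value 153
- 2×#1 + 3×#3 + 1×#4: length 20, value 150
- 3×#1 + 1×#3 + 1×#4: length 20, value 132
- 3×#1 + 2×#3: length 16, value 130
Best: 153 score.

153 score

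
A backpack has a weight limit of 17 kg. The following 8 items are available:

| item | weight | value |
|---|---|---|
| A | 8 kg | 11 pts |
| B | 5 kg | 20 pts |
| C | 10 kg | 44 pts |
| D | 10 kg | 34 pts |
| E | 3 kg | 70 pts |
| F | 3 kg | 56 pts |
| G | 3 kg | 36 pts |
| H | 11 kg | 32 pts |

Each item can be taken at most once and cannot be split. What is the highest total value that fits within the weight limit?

182 pts

Check high-value combinations within 17 kg:
- B+E+F+G: weight 5+3+3+3=14, value 20+70+56+36=182
- A+E+F+G: weight 8+3+3+3=17, value 11+70+56+36=173
- C+E+F: weight 10+3+3=16, value 44+70+56=170
- E+F+G: weight 3+3+3=9, value 70+56+36=162
- D+E+F: weight 10+3+3=16, value 34+70+56=160
Best: 182 pts.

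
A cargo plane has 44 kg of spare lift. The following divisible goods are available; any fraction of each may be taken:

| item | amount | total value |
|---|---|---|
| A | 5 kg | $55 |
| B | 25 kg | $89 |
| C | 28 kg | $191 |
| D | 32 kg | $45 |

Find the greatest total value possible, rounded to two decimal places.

Take in order of value per unit:
- A (55/5 per unit): all 5 → value 55, running total 55.00
- C (191/28 per unit): all 28 → value 191, running total 246.00
- B (89/25 per unit): 11 of 25 → value 11×89/25 = 39.1600, running total 285.16
Total 285.16.

285.16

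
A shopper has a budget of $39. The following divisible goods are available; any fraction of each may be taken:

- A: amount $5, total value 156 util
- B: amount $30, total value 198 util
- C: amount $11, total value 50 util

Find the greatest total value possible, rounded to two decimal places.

372.18

Take in order of value per unit:
- A (156/5 per unit): all 5 → value 156, running total 156.00
- B (198/30 per unit): all 30 → value 198, running total 354.00
- C (50/11 per unit): 4 of 11 → value 4×50/11 = 18.1818, running total 372.18
Total 372.18.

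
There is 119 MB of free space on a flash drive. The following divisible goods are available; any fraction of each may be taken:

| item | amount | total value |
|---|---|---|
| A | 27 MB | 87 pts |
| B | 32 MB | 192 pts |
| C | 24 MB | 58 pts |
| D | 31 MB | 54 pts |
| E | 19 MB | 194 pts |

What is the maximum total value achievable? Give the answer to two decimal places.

Take in order of value per unit:
- E (194/19 per unit): all 19 → value 194, running total 194.00
- B (192/32 per unit): all 32 → value 192, running total 386.00
- A (87/27 per unit): all 27 → value 87, running total 473.00
- C (58/24 per unit): all 24 → value 58, running total 531.00
- D (54/31 per unit): 17 of 31 → value 17×54/31 = 29.6129, running total 560.61
Total 560.61.

560.61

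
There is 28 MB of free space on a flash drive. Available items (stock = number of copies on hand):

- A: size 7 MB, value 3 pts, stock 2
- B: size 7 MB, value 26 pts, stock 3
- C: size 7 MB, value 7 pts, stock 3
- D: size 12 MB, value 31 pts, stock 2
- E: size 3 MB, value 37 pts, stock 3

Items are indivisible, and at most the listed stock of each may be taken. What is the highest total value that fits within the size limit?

Best selections within size 28 and stock limits:
- 1×B + 1×D + 3×E: size 28, value 168
- 2×B + 3×E: size 23, value 163
Best: 168 pts.

168 pts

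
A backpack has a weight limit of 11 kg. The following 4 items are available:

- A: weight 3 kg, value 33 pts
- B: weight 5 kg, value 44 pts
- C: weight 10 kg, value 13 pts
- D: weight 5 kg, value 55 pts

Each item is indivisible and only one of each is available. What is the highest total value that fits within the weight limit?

Check high-value combinations within 11 kg:
- B+D: weight 5+5=10, value 44+55=99
- A+D: weight 3+5=8, value 33+55=88
- A+B: weight 3+5=8, value 33+44=77
- D: weight 5, value 55
- B: weight 5, value 44
Best: 99 pts.

99 pts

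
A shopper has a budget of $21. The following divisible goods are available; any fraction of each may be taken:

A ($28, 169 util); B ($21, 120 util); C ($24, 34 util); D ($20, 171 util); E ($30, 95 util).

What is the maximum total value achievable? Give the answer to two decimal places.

Take in order of value per unit:
- D (171/20 per unit): all 20 → value 171, running total 171.00
- A (169/28 per unit): 1 of 28 → value 1×169/28 = 6.0357, running total 177.04
Total 177.04.

177.04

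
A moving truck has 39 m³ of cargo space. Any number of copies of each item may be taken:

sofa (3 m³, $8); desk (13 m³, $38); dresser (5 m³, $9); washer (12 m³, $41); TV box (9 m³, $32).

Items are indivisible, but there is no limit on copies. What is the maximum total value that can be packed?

Best value-per-unit is TV box at 32/9; filling with it alone gives 4×32 = 128.
Optimal mix: 1×washer + 3×TV box → volume 39, value 137.

$137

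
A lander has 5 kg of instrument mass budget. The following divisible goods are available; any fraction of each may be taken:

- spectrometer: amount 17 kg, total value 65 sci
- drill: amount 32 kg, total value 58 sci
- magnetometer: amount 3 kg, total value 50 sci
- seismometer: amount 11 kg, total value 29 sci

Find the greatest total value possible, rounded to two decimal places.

Take in order of value per unit:
- magnetometer (50/3 per unit): all 3 → value 50, running total 50.00
- spectrometer (65/17 per unit): 2 of 17 → value 2×65/17 = 7.6471, running total 57.65
Total 57.65.

57.65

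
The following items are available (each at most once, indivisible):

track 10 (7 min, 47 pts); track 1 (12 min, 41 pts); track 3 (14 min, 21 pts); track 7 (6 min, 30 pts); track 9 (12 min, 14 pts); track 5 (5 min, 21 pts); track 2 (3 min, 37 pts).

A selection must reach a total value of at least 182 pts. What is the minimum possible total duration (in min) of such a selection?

45

Subsets with value ≥ 182, sorted by total duration:
- track 10+track 1+track 7+track 9+track 5+track 2: duration 45, value 190
- track 10+track 1+track 3+track 7+track 5+track 2: duration 47, value 197
Minimum duration: 45 min.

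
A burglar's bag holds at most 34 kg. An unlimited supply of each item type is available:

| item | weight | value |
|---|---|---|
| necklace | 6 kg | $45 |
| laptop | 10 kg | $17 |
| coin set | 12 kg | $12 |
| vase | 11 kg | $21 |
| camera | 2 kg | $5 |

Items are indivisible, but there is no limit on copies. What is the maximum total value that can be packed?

Best value-per-unit is necklace at 45/6; filling with it alone gives 5×45 = 225.
Optimal mix: 5×necklace + 2×camera → weight 34, value 235.

$235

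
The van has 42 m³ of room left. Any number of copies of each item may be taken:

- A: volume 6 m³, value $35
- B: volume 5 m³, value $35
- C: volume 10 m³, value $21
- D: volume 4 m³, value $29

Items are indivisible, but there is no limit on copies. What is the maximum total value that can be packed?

$302

Best value-per-unit is D at 29/4; filling with it alone gives 10×29 = 290.
Optimal mix: 2×B + 8×D → volume 42, value 302.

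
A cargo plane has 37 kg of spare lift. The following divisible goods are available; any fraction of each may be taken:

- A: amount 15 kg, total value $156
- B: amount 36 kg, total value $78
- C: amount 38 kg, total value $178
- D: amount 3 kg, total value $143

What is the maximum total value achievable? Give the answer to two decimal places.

388.00

Take in order of value per unit:
- D (143/3 per unit): all 3 → value 143, running total 143.00
- A (156/15 per unit): all 15 → value 156, running total 299.00
- C (178/38 per unit): 19 of 38 → value 19×178/38 = 89.0000, running total 388.00
Total 388.00.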